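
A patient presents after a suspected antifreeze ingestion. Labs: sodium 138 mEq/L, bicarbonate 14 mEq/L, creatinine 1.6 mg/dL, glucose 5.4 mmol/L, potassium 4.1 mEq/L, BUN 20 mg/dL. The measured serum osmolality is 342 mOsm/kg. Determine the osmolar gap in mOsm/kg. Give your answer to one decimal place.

Calculated osmolality = 2·Na + glucose + BUN/2.8
= 2·138 + 5.4 + 20/2.8
= 276 + 5.40 + 7.14
= 288.54 mOsm/kg ≈ 288.5 mOsm/kg
Osmolar gap = measured − calculated = 342 − 288.5 = 53.5 mOsm/kg

53.5 mOsm/kg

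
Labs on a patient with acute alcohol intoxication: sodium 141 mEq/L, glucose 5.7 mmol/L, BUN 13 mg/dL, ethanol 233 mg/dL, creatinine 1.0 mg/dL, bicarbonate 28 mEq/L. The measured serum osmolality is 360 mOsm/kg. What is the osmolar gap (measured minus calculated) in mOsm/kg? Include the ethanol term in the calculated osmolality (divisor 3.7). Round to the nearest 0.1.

Calculated osmolality = 2·Na + glucose + BUN/2.8 + ethanol/3.7
= 2·141 + 5.7 + 13/2.8 + 233/3.7
= 282 + 5.70 + 4.64 + 62.97
= 355.31 mOsm/kg ≈ 355.3 mOsm/kg
Osmolar gap = measured − calculated = 360 − 355.3 = 4.7 mOsm/kg

4.7 mOsm/kg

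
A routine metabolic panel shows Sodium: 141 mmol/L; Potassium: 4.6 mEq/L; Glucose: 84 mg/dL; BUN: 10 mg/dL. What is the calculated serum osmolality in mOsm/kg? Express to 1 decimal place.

290.2 mOsm/kg

Calculated osmolality = 2·Na + glucose/18 + BUN/2.8
= 2·141 + 84/18 + 10/2.8
= 282 + 4.67 + 3.57
= 290.24 mOsm/kg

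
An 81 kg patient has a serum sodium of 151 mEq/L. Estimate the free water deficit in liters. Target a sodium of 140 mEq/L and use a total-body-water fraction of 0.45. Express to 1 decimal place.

2.9 L

TBW = 0.45 · 81 = 36.45 L
Free water deficit = TBW · (Na/140 − 1)
= 36.45 · (151/140 − 1)
= 36.45 · 0.0786
= 2.86 L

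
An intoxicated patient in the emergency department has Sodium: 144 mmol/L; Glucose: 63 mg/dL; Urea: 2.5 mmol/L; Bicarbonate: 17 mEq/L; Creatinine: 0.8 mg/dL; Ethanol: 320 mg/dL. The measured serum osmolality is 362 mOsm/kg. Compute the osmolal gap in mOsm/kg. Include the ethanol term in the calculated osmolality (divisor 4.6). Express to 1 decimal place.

-1.6 mOsm/kg

Calculated osmolality = 2·Na + glucose/18 + urea + ethanol/4.6
= 2·144 + 63/18 + 2.5 + 320/4.6
= 288 + 3.50 + 2.50 + 69.57
= 363.57 mOsm/kg ≈ 363.6 mOsm/kg
Osmolar gap = measured − calculated = 362 − 363.6 = -1.6 mOsm/kg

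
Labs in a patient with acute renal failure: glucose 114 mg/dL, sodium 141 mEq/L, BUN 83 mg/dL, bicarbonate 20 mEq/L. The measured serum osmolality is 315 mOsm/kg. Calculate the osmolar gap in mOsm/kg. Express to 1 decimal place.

-3.0 mOsm/kg

Calculated osmolality = 2·Na + glucose/18 + BUN/2.8
= 2·141 + 114/18 + 83/2.8
= 282 + 6.33 + 29.64
= 317.97 mOsm/kg ≈ 318.0 mOsm/kg
Osmolar gap = measured − calculated = 315 − 318.0 = -3.0 mOsm/kg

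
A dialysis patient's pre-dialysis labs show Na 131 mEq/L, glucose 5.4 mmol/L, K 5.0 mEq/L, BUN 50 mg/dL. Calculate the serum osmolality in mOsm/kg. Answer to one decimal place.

Calculated osmolality = 2·Na + glucose + BUN/2.8
= 2·131 + 5.4 + 50/2.8
= 262 + 5.40 + 17.86
= 285.26 mOsm/kg

285.3 mOsm/kg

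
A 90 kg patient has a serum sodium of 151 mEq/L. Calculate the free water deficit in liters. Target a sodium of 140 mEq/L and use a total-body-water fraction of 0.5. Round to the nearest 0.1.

3.5 L

TBW = 0.5 · 90 = 45 L
Free water deficit = TBW · (Na/140 − 1)
= 45 · (151/140 − 1)
= 45 · 0.0786
= 3.54 L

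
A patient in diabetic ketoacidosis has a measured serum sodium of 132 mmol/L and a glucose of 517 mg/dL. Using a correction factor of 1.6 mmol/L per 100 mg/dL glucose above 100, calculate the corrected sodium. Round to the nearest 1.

Corrected Na = measured Na + 1.6 · (glucose − 100)/100
= 132 + 1.6 · (517 − 100)/100
= 132 + 6.7
= 138.7 mmol/L

139 mmol/L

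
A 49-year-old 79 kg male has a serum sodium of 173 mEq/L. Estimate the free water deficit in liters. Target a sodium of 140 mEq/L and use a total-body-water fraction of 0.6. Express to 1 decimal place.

TBW = 0.6 · 79 = 47.4 L
Free water deficit = TBW · (Na/140 − 1)
= 47.4 · (173/140 − 1)
= 47.4 · 0.2357
= 11.17 L

11.2 L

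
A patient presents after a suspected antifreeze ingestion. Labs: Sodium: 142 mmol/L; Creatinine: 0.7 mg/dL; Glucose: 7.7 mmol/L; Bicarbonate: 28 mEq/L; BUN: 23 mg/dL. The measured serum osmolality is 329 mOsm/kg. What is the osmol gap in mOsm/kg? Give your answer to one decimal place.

Calculated osmolality = 2·Na + glucose + BUN/2.8
= 2·142 + 7.7 + 23/2.8
= 284 + 7.70 + 8.21
= 299.91 mOsm/kg ≈ 299.9 mOsm/kg
Osmolar gap = measured − calculated = 329 − 299.9 = 29.1 mOsm/kg

29.1 mOsm/kg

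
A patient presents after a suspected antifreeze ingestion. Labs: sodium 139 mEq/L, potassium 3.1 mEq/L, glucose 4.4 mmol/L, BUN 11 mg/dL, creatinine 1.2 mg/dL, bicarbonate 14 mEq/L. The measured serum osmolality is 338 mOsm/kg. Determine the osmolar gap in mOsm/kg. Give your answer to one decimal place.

51.7 mOsm/kg

Calculated osmolality = 2·Na + glucose + BUN/2.8
= 2·139 + 4.4 + 11/2.8
= 278 + 4.40 + 3.93
= 286.33 mOsm/kg ≈ 286.3 mOsm/kg
Osmolar gap = measured − calculated = 338 − 286.3 = 51.7 mOsm/kg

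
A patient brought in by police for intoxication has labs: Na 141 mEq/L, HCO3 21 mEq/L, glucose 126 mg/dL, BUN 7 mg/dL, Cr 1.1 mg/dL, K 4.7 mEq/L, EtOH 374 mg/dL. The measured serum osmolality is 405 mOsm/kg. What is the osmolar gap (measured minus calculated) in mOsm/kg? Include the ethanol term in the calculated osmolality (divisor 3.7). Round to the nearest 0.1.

Calculated osmolality = 2·Na + glucose/18 + BUN/2.8 + ethanol/3.7
= 2·141 + 126/18 + 7/2.8 + 374/3.7
= 282 + 7 + 2.50 + 101.08
= 392.58 mOsm/kg ≈ 392.6 mOsm/kg
Osmolar gap = measured − calculated = 405 − 392.6 = 12.4 mOsm/kg

12.4 mOsm/kg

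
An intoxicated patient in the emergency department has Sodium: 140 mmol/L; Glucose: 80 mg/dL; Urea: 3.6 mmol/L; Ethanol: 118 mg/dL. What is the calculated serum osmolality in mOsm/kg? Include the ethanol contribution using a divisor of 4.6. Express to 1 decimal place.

Calculated osmolality = 2·Na + glucose/18 + urea + ethanol/4.6
= 2·140 + 80/18 + 3.6 + 118/4.6
= 280 + 4.44 + 3.60 + 25.65
= 313.69 mOsm/kg

313.7 mOsm/kg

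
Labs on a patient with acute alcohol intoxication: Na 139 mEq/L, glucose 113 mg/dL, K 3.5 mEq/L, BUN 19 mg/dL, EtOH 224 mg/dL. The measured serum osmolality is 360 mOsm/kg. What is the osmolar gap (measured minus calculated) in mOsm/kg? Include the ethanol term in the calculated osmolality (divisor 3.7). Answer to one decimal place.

Calculated osmolality = 2·Na + glucose/18 + BUN/2.8 + ethanol/3.7
= 2·139 + 113/18 + 19/2.8 + 224/3.7
= 278 + 6.28 + 6.79 + 60.54
= 351.61 mOsm/kg ≈ 351.6 mOsm/kg
Osmolar gap = measured − calculated = 360 − 351.6 = 8.4 mOsm/kg

8.4 mOsm/kg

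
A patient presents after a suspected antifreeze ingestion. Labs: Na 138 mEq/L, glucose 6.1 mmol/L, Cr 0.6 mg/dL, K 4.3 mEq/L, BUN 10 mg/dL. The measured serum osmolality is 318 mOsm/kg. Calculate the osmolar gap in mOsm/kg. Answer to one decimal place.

Calculated osmolality = 2·Na + glucose + BUN/2.8
= 2·138 + 6.1 + 10/2.8
= 276 + 6.10 + 3.57
= 285.67 mOsm/kg ≈ 285.7 mOsm/kg
Osmolar gap = measured − calculated = 318 − 285.7 = 32.3 mOsm/kg

32.3 mOsm/kg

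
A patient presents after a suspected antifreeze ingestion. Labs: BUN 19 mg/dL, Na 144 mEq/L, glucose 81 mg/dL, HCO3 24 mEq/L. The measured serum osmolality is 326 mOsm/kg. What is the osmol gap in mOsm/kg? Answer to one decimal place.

Calculated osmolality = 2·Na + glucose/18 + BUN/2.8
= 2·144 + 81/18 + 19/2.8
= 288 + 4.50 + 6.79
= 299.29 mOsm/kg ≈ 299.3 mOsm/kg
Osmolar gap = measured − calculated = 326 − 299.3 = 26.7 mOsm/kg

26.7 mOsm/kg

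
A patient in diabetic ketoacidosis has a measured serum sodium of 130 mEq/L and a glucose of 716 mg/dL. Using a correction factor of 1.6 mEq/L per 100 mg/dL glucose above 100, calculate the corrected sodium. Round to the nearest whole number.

Corrected Na = measured Na + 1.6 · (glucose − 100)/100
= 130 + 1.6 · (716 − 100)/100
= 130 + 9.9
= 139.9 mEq/L

140 mEq/L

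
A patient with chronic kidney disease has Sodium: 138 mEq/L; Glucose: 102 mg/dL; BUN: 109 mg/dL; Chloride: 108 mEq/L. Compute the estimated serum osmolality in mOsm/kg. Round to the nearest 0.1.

Calculated osmolality = 2·Na + glucose/18 + BUN/2.8
= 2·138 + 102/18 + 109/2.8
= 276 + 5.67 + 38.93
= 320.6 mOsm/kg

320.6 mOsm/kg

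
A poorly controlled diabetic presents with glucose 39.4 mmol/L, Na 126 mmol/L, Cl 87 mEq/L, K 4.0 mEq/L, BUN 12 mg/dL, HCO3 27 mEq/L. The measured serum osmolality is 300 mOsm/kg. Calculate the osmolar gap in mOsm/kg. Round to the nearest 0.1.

4.3 mOsm/kg

Calculated osmolality = 2·Na + glucose + BUN/2.8
= 2·126 + 39.4 + 12/2.8
= 252 + 39.40 + 4.29
= 295.69 mOsm/kg ≈ 295.7 mOsm/kg
Osmolar gap = measured − calculated = 300 − 295.7 = 4.3 mOsm/kg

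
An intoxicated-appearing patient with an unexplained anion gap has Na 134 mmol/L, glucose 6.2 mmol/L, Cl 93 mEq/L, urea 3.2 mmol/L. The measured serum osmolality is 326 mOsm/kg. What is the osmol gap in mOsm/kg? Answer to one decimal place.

Calculated osmolality = 2·Na + glucose + urea
= 2·134 + 6.2 + 3.2
= 268 + 6.20 + 3.20
= 277.4 mOsm/kg ≈ 277.4 mOsm/kg
Osmolar gap = measured − calculated = 326 − 277.4 = 48.6 mOsm/kg

48.6 mOsm/kg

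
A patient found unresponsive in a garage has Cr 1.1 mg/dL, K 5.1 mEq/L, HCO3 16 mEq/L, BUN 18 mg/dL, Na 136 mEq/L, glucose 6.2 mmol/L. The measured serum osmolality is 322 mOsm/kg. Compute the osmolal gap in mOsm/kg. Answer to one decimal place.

37.4 mOsm/kg

Calculated osmolality = 2·Na + glucose + BUN/2.8
= 2·136 + 6.2 + 18/2.8
= 272 + 6.20 + 6.43
= 284.63 mOsm/kg ≈ 284.6 mOsm/kg
Osmolar gap = measured − calculated = 322 − 284.6 = 37.4 mOsm/kg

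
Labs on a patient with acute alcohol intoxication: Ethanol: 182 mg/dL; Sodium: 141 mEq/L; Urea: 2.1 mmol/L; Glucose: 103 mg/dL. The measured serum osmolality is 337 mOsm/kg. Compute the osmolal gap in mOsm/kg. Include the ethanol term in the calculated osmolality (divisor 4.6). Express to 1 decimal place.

Calculated osmolality = 2·Na + glucose/18 + urea + ethanol/4.6
= 2·141 + 103/18 + 2.1 + 182/4.6
= 282 + 5.72 + 2.10 + 39.57
= 329.39 mOsm/kg ≈ 329.4 mOsm/kg
Osmolar gap = measured − calculated = 337 − 329.4 = 7.6 mOsm/kg

7.6 mOsm/kg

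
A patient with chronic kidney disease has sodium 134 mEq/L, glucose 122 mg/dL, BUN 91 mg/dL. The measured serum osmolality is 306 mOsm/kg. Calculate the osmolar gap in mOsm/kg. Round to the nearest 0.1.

Calculated osmolality = 2·Na + glucose/18 + BUN/2.8
= 2·134 + 122/18 + 91/2.8
= 268 + 6.78 + 32.50
= 307.28 mOsm/kg ≈ 307.3 mOsm/kg
Osmolar gap = measured − calculated = 306 − 307.3 = -1.3 mOsm/kg

-1.3 mOsm/kg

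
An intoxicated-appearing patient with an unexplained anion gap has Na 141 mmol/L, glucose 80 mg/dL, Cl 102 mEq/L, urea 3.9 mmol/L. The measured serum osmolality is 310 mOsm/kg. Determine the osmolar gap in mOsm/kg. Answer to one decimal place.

19.7 mOsm/kg

Calculated osmolality = 2·Na + glucose/18 + urea
= 2·141 + 80/18 + 3.9
= 282 + 4.44 + 3.90
= 290.34 mOsm/kg ≈ 290.3 mOsm/kg
Osmolar gap = measured − calculated = 310 − 290.3 = 19.7 mOsm/kg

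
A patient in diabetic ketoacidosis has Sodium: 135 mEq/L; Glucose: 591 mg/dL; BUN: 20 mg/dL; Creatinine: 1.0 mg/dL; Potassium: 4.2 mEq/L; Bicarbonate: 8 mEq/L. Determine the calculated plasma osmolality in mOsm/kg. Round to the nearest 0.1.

Calculated osmolality = 2·Na + glucose/18 + BUN/2.8
= 2·135 + 591/18 + 20/2.8
= 270 + 32.83 + 7.14
= 309.97 mOsm/kg

310.0 mOsm/kg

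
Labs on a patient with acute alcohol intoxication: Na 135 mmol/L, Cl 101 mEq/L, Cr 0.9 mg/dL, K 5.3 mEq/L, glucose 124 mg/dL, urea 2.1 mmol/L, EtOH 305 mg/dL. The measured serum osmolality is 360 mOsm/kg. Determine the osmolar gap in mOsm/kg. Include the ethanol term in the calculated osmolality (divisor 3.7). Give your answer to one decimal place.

-1.4 mOsm/kg

Calculated osmolality = 2·Na + glucose/18 + urea + ethanol/3.7
= 2·135 + 124/18 + 2.1 + 305/3.7
= 270 + 6.89 + 2.10 + 82.43
= 361.42 mOsm/kg ≈ 361.4 mOsm/kg
Osmolar gap = measured − calculated = 360 − 361.4 = -1.4 mOsm/kg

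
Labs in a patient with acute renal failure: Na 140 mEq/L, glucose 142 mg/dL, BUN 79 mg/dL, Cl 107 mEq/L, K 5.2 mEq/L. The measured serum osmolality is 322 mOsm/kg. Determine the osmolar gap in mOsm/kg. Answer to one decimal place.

Calculated osmolality = 2·Na + glucose/18 + BUN/2.8
= 2·140 + 142/18 + 79/2.8
= 280 + 7.89 + 28.21
= 316.1 mOsm/kg ≈ 316.1 mOsm/kg
Osmolar gap = measured − calculated = 322 − 316.1 = 5.9 mOsm/kg

5.9 mOsm/kg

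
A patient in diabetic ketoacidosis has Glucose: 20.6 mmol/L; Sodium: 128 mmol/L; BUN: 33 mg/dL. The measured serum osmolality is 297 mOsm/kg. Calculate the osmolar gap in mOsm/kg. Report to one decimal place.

Calculated osmolality = 2·Na + glucose + BUN/2.8
= 2·128 + 20.6 + 33/2.8
= 256 + 20.60 + 11.79
= 288.39 mOsm/kg ≈ 288.4 mOsm/kg
Osmolar gap = measured − calculated = 297 − 288.4 = 8.6 mOsm/kg

8.6 mOsm/kg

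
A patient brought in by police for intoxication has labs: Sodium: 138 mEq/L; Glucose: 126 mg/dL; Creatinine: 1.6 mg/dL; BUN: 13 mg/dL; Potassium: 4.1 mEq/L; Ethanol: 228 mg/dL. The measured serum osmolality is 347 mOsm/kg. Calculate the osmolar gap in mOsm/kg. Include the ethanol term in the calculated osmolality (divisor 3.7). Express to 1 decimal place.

Calculated osmolality = 2·Na + glucose/18 + BUN/2.8 + ethanol/3.7
= 2·138 + 126/18 + 13/2.8 + 228/3.7
= 276 + 7 + 4.64 + 61.62
= 349.26 mOsm/kg ≈ 349.3 mOsm/kg
Osmolar gap = measured − calculated = 347 − 349.3 = -2.3 mOsm/kg

-2.3 mOsm/kg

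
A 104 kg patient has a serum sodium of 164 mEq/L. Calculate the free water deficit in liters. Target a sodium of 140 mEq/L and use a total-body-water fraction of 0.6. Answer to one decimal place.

TBW = 0.6 · 104 = 62.4 L
Free water deficit = TBW · (Na/140 − 1)
= 62.4 · (164/140 − 1)
= 62.4 · 0.1714
= 10.7 L

10.7 L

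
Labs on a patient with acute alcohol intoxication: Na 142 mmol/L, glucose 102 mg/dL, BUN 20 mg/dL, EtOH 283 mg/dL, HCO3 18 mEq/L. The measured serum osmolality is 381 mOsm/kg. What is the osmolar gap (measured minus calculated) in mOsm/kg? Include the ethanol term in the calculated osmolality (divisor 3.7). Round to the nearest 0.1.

Calculated osmolality = 2·Na + glucose/18 + BUN/2.8 + ethanol/3.7
= 2·142 + 102/18 + 20/2.8 + 283/3.7
= 284 + 5.67 + 7.14 + 76.49
= 373.3 mOsm/kg ≈ 373.3 mOsm/kg
Osmolar gap = measured − calculated = 381 − 373.3 = 7.7 mOsm/kg

7.7 mOsm/kg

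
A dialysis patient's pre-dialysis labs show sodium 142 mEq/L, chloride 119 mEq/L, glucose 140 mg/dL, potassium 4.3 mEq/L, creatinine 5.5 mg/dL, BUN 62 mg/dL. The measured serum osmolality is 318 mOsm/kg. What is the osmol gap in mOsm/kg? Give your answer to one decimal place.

4.1 mOsm/kg

Calculated osmolality = 2·Na + glucose/18 + BUN/2.8
= 2·142 + 140/18 + 62/2.8
= 284 + 7.78 + 22.14
= 313.92 mOsm/kg ≈ 313.9 mOsm/kg
Osmolar gap = measured − calculated = 318 − 313.9 = 4.1 mOsm/kg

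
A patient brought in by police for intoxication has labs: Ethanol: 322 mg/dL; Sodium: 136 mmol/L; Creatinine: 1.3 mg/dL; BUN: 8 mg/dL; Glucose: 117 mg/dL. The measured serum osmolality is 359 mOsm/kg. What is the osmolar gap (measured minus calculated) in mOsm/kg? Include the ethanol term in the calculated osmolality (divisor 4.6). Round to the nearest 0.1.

Calculated osmolality = 2·Na + glucose/18 + BUN/2.8 + ethanol/4.6
= 2·136 + 117/18 + 8/2.8 + 322/4.6
= 272 + 6.50 + 2.86 + 70
= 351.36 mOsm/kg ≈ 351.4 mOsm/kg
Osmolar gap = measured − calculated = 359 − 351.4 = 7.6 mOsm/kg

7.6 mOsm/kg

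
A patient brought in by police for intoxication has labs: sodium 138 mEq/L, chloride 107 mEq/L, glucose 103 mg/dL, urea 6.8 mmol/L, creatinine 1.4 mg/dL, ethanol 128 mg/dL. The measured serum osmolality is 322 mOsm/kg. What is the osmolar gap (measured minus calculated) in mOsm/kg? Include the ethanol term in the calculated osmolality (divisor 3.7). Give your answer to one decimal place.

Calculated osmolality = 2·Na + glucose/18 + urea + ethanol/3.7
= 2·138 + 103/18 + 6.8 + 128/3.7
= 276 + 5.72 + 6.80 + 34.59
= 323.11 mOsm/kg ≈ 323.1 mOsm/kg
Osmolar gap = measured − calculated = 322 − 323.1 = -1.1 mOsm/kg

-1.1 mOsm/kg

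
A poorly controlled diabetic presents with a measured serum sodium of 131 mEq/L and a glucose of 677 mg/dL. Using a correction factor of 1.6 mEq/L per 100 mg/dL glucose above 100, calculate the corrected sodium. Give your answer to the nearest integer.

Corrected Na = measured Na + 1.6 · (glucose − 100)/100
= 131 + 1.6 · (677 − 100)/100
= 131 + 9.2
= 140.2 mEq/L

140 mEq/L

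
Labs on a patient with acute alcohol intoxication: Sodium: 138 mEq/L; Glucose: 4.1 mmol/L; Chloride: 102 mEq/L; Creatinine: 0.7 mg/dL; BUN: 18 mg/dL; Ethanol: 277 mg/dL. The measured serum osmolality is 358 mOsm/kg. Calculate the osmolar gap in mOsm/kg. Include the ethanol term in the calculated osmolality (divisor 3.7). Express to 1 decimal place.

Calculated osmolality = 2·Na + glucose + BUN/2.8 + ethanol/3.7
= 2·138 + 4.1 + 18/2.8 + 277/3.7
= 276 + 4.10 + 6.43 + 74.86
= 361.39 mOsm/kg ≈ 361.4 mOsm/kg
Osmolar gap = measured − calculated = 358 − 361.4 = -3.4 mOsm/kg

-3.4 mOsm/kg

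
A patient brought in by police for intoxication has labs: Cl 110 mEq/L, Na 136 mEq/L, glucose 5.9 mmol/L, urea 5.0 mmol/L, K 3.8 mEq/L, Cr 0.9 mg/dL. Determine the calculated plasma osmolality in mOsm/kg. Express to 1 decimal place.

Calculated osmolality = 2·Na + glucose + urea
= 2·136 + 5.9 + 5
= 272 + 5.90 + 5
= 282.9 mOsm/kg

282.9 mOsm/kg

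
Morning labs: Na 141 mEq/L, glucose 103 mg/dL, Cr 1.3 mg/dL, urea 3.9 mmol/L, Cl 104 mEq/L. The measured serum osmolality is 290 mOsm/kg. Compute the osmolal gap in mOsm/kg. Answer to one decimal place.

-1.6 mOsm/kg

Calculated osmolality = 2·Na + glucose/18 + urea
= 2·141 + 103/18 + 3.9
= 282 + 5.72 + 3.90
= 291.62 mOsm/kg ≈ 291.6 mOsm/kg
Osmolar gap = measured − calculated = 290 − 291.6 = -1.6 mOsm/kg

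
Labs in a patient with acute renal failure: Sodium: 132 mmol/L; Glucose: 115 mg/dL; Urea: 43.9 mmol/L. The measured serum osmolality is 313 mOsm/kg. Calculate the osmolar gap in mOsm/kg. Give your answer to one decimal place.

-1.3 mOsm/kg

Calculated osmolality = 2·Na + glucose/18 + urea
= 2·132 + 115/18 + 43.9
= 264 + 6.39 + 43.90
= 314.29 mOsm/kg ≈ 314.3 mOsm/kg
Osmolar gap = measured − calculated = 313 − 314.3 = -1.3 mOsm/kg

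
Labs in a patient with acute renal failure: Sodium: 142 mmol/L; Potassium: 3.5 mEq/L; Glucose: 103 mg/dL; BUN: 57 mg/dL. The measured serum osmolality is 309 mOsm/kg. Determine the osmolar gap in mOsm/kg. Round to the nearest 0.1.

Calculated osmolality = 2·Na + glucose/18 + BUN/2.8
= 2·142 + 103/18 + 57/2.8
= 284 + 5.72 + 20.36
= 310.08 mOsm/kg ≈ 310.1 mOsm/kg
Osmolar gap = measured − calculated = 309 − 310.1 = -1.1 mOsm/kg

-1.1 mOsm/kg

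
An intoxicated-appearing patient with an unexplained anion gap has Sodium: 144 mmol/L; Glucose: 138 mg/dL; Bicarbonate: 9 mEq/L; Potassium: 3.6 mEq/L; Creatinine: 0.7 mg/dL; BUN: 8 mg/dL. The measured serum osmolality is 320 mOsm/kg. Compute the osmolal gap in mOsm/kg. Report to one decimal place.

21.5 mOsm/kg

Calculated osmolality = 2·Na + glucose/18 + BUN/2.8
= 2·144 + 138/18 + 8/2.8
= 288 + 7.67 + 2.86
= 298.53 mOsm/kg ≈ 298.5 mOsm/kg
Osmolar gap = measured − calculated = 320 − 298.5 = 21.5 mOsm/kg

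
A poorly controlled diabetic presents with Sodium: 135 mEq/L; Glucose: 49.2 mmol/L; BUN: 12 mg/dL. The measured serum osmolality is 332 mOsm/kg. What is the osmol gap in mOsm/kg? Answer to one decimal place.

8.5 mOsm/kg

Calculated osmolality = 2·Na + glucose + BUN/2.8
= 2·135 + 49.2 + 12/2.8
= 270 + 49.20 + 4.29
= 323.49 mOsm/kg ≈ 323.5 mOsm/kg
Osmolar gap = measured − calculated = 332 − 323.5 = 8.5 mOsm/kg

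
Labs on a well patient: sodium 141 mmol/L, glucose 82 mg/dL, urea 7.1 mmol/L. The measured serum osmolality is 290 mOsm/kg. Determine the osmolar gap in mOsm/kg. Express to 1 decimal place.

-3.7 mOsm/kg

Calculated osmolality = 2·Na + glucose/18 + urea
= 2·141 + 82/18 + 7.1
= 282 + 4.56 + 7.10
= 293.66 mOsm/kg ≈ 293.7 mOsm/kg
Osmolar gap = measured − calculated = 290 − 293.7 = -3.7 mOsm/kg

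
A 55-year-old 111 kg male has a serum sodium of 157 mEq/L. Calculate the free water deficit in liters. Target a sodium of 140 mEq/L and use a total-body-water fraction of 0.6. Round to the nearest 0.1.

TBW = 0.6 · 111 = 66.6 L
Free water deficit = TBW · (Na/140 − 1)
= 66.6 · (157/140 − 1)
= 66.6 · 0.1214
= 8.09 L

8.1 L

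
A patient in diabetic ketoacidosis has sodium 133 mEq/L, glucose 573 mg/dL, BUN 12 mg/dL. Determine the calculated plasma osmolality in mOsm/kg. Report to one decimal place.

Calculated osmolality = 2·Na + glucose/18 + BUN/2.8
= 2·133 + 573/18 + 12/2.8
= 266 + 31.83 + 4.29
= 302.12 mOsm/kg

302.1 mOsm/kg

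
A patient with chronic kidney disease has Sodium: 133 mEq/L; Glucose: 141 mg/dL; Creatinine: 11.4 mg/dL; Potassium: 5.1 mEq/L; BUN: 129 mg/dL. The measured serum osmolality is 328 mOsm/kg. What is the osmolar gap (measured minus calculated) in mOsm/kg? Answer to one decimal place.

Calculated osmolality = 2·Na + glucose/18 + BUN/2.8
= 2·133 + 141/18 + 129/2.8
= 266 + 7.83 + 46.07
= 319.9 mOsm/kg ≈ 319.9 mOsm/kg
Osmolar gap = measured − calculated = 328 − 319.9 = 8.1 mOsm/kg

8.1 mOsm/kg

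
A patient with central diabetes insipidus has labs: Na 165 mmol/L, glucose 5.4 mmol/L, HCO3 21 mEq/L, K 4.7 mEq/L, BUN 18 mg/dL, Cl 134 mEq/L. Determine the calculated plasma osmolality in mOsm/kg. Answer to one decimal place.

Calculated osmolality = 2·Na + glucose + BUN/2.8
= 2·165 + 5.4 + 18/2.8
= 330 + 5.40 + 6.43
= 341.83 mOsm/kg

341.8 mOsm/kg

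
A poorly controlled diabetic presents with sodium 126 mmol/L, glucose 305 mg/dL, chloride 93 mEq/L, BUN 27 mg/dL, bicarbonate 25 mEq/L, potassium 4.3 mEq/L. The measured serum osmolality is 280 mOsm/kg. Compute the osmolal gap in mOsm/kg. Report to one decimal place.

Calculated osmolality = 2·Na + glucose/18 + BUN/2.8
= 2·126 + 305/18 + 27/2.8
= 252 + 16.94 + 9.64
= 278.58 mOsm/kg ≈ 278.6 mOsm/kg
Osmolar gap = measured − calculated = 280 − 278.6 = 1.4 mOsm/kg

1.4 mOsm/kg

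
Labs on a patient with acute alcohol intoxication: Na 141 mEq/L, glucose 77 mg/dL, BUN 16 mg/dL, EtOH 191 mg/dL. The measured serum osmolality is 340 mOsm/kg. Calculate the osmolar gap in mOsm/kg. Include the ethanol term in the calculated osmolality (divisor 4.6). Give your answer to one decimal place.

6.5 mOsm/kg

Calculated osmolality = 2·Na + glucose/18 + BUN/2.8 + ethanol/4.6
= 2·141 + 77/18 + 16/2.8 + 191/4.6
= 282 + 4.28 + 5.71 + 41.52
= 333.51 mOsm/kg ≈ 333.5 mOsm/kg
Osmolar gap = measured − calculated = 340 − 333.5 = 6.5 mOsm/kg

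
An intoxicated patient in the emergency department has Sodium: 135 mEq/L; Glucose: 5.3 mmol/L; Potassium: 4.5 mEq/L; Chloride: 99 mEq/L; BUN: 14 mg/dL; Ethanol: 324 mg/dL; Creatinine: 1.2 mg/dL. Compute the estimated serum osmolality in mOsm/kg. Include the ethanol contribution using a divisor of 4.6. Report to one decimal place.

350.7 mOsm/kg

Calculated osmolality = 2·Na + glucose + BUN/2.8 + ethanol/4.6
= 2·135 + 5.3 + 14/2.8 + 324/4.6
= 270 + 5.30 + 5 + 70.43
= 350.73 mOsm/kg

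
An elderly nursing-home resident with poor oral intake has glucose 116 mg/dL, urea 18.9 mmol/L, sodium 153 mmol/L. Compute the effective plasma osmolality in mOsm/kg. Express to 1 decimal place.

Effective osmolality excludes urea (freely permeant across cell membranes):
2·Na + glucose/18
= 2·153 + 116/18
= 306 + 6.44
= 312.44 mOsm/kg

312.4 mOsm/kg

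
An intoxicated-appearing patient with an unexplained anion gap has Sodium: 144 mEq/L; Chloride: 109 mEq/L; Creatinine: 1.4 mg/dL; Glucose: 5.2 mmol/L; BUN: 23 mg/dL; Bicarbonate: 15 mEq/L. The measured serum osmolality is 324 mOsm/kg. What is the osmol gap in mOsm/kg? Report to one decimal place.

22.6 mOsm/kg

Calculated osmolality = 2·Na + glucose + BUN/2.8
= 2·144 + 5.2 + 23/2.8
= 288 + 5.20 + 8.21
= 301.41 mOsm/kg ≈ 301.4 mOsm/kg
Osmolar gap = measured − calculated = 324 − 301.4 = 22.6 mOsm/kg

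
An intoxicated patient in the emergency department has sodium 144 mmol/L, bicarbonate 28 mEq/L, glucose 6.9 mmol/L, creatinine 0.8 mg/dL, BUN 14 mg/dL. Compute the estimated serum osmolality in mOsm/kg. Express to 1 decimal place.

Calculated osmolality = 2·Na + glucose + BUN/2.8
= 2·144 + 6.9 + 14/2.8
= 288 + 6.90 + 5
= 299.9 mOsm/kg

299.9 mOsm/kg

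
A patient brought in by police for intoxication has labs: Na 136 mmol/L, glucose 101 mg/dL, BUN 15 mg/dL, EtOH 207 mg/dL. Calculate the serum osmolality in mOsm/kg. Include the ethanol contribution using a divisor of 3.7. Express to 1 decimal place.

338.9 mOsm/kg

Calculated osmolality = 2·Na + glucose/18 + BUN/2.8 + ethanol/3.7
= 2·136 + 101/18 + 15/2.8 + 207/3.7
= 272 + 5.61 + 5.36 + 55.95
= 338.92 mOsm/kg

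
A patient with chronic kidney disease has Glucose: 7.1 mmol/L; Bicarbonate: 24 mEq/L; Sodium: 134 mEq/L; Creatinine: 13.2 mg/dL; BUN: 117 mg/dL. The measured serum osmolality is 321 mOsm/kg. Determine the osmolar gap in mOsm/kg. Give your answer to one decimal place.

Calculated osmolality = 2·Na + glucose + BUN/2.8
= 2·134 + 7.1 + 117/2.8
= 268 + 7.10 + 41.79
= 316.89 mOsm/kg ≈ 316.9 mOsm/kg
Osmolar gap = measured − calculated = 321 − 316.9 = 4.1 mOsm/kg

4.1 mOsm/kg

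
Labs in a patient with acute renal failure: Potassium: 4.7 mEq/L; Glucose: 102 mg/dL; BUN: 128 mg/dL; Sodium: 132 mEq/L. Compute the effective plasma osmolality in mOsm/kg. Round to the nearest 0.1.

269.7 mOsm/kg

Effective osmolality excludes urea (freely permeant across cell membranes):
2·Na + glucose/18
= 2·132 + 102/18
= 264 + 5.67
= 269.67 mOsm/kg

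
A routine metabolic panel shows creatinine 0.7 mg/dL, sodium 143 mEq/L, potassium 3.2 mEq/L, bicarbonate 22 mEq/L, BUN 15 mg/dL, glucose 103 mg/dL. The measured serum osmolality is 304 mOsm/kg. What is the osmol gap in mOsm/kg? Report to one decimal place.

6.9 mOsm/kg

Calculated osmolality = 2·Na + glucose/18 + BUN/2.8
= 2·143 + 103/18 + 15/2.8
= 286 + 5.72 + 5.36
= 297.08 mOsm/kg ≈ 297.1 mOsm/kg
Osmolar gap = measured − calculated = 304 − 297.1 = 6.9 mOsm/kg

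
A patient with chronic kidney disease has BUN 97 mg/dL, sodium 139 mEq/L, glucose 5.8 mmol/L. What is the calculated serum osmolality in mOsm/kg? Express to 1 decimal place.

318.4 mOsm/kg

Calculated osmolality = 2·Na + glucose + BUN/2.8
= 2·139 + 5.8 + 97/2.8
= 278 + 5.80 + 34.64
= 318.44 mOsm/kg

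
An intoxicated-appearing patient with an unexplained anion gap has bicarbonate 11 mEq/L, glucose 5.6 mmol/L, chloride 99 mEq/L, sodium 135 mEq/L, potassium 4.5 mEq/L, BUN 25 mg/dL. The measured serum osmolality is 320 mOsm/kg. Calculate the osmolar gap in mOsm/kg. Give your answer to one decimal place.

Calculated osmolality = 2·Na + glucose + BUN/2.8
= 2·135 + 5.6 + 25/2.8
= 270 + 5.60 + 8.93
= 284.53 mOsm/kg ≈ 284.5 mOsm/kg
Osmolar gap = measured − calculated = 320 − 284.5 = 35.5 mOsm/kg

35.5 mOsm/kg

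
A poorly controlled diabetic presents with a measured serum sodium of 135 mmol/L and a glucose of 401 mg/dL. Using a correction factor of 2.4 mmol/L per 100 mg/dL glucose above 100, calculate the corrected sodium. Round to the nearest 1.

142 mmol/L

Corrected Na = measured Na + 2.4 · (glucose − 100)/100
= 135 + 2.4 · (401 − 100)/100
= 135 + 7.2
= 142.2 mmol/L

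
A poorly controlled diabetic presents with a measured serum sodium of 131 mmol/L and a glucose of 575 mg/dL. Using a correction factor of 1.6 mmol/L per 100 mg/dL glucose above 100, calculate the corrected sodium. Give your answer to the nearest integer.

Corrected Na = measured Na + 1.6 · (glucose − 100)/100
= 131 + 1.6 · (575 − 100)/100
= 131 + 7.6
= 138.6 mmol/L

139 mmol/L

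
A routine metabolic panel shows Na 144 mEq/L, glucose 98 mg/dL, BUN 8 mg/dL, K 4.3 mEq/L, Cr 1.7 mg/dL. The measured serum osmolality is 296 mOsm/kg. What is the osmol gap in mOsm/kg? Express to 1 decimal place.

-0.3 mOsm/kg

Calculated osmolality = 2·Na + glucose/18 + BUN/2.8
= 2·144 + 98/18 + 8/2.8
= 288 + 5.44 + 2.86
= 296.3 mOsm/kg ≈ 296.3 mOsm/kg
Osmolar gap = measured − calculated = 296 − 296.3 = -0.3 mOsm/kg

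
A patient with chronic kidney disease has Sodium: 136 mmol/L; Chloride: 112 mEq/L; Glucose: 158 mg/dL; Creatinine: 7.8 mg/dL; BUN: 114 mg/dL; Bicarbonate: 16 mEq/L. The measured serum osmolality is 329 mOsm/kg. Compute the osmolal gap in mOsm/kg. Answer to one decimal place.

7.5 mOsm/kg

Calculated osmolality = 2·Na + glucose/18 + BUN/2.8
= 2·136 + 158/18 + 114/2.8
= 272 + 8.78 + 40.71
= 321.49 mOsm/kg ≈ 321.5 mOsm/kg
Osmolar gap = measured − calculated = 329 − 321.5 = 7.5 mOsm/kg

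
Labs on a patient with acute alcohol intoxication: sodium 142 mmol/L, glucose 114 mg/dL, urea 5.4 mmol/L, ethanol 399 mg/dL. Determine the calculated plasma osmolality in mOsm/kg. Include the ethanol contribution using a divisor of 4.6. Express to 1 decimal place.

Calculated osmolality = 2·Na + glucose/18 + urea + ethanol/4.6
= 2·142 + 114/18 + 5.4 + 399/4.6
= 284 + 6.33 + 5.40 + 86.74
= 382.47 mOsm/kg

382.5 mOsm/kg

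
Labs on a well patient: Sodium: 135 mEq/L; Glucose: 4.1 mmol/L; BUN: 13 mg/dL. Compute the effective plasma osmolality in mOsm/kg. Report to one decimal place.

274.1 mOsm/kg

Effective osmolality excludes urea (freely permeant across cell membranes):
2·Na + glucose
= 2·135 + 4.1
= 270 + 4.1
= 274.1 mOsm/kg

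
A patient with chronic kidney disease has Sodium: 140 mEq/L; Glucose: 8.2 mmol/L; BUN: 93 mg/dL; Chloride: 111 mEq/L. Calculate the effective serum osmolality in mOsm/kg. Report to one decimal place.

Effective osmolality excludes urea (freely permeant across cell membranes):
2·Na + glucose
= 2·140 + 8.2
= 280 + 8.2
= 288.2 mOsm/kg

288.2 mOsm/kg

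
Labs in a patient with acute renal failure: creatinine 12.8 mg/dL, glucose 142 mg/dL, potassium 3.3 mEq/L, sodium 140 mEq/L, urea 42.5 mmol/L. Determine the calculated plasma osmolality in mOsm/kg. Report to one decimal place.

330.4 mOsm/kg

Calculated osmolality = 2·Na + glucose/18 + urea
= 2·140 + 142/18 + 42.5
= 280 + 7.89 + 42.50
= 330.39 mOsm/kg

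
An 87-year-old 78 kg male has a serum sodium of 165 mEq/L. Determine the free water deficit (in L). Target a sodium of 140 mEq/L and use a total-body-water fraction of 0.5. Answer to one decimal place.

TBW = 0.5 · 78 = 39 L
Free water deficit = TBW · (Na/140 − 1)
= 39 · (165/140 − 1)
= 39 · 0.1786
= 6.97 L

7.0 L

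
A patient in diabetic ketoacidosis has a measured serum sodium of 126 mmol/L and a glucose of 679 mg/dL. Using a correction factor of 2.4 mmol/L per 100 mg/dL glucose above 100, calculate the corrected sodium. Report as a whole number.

Corrected Na = measured Na + 2.4 · (glucose − 100)/100
= 126 + 2.4 · (679 − 100)/100
= 126 + 13.9
= 139.9 mmol/L

140 mmol/L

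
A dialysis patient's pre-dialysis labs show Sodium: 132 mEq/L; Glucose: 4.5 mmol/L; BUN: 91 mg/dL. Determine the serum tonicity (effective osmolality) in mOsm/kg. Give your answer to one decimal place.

268.5 mOsm/kg

Effective osmolality excludes urea (freely permeant across cell membranes):
2·Na + glucose
= 2·132 + 4.5
= 264 + 4.5
= 268.5 mOsm/kg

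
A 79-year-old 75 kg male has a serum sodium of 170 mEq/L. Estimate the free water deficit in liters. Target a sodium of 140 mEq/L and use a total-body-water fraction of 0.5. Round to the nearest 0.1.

TBW = 0.5 · 75 = 37.5 L
Free water deficit = TBW · (Na/140 − 1)
= 37.5 · (170/140 − 1)
= 37.5 · 0.2143
= 8.04 L

8.0 L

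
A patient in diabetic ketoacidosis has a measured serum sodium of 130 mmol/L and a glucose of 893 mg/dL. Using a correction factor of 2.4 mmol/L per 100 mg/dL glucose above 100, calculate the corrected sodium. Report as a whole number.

149 mmol/L

Corrected Na = measured Na + 2.4 · (glucose − 100)/100
= 130 + 2.4 · (893 − 100)/100
= 130 + 19
= 149 mmol/L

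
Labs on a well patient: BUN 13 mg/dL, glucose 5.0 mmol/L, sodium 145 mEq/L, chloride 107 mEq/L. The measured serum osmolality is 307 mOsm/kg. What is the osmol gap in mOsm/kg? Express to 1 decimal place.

7.4 mOsm/kg

Calculated osmolality = 2·Na + glucose + BUN/2.8
= 2·145 + 5 + 13/2.8
= 290 + 5 + 4.64
= 299.64 mOsm/kg ≈ 299.6 mOsm/kg
Osmolar gap = measured − calculated = 307 − 299.6 = 7.4 mOsm/kg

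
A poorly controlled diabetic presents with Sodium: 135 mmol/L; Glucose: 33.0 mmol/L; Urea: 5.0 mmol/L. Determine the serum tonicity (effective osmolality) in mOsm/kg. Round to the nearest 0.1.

303.0 mOsm/kg

Effective osmolality excludes urea (freely permeant across cell membranes):
2·Na + glucose
= 2·135 + 33
= 270 + 33
= 303 mOsm/kg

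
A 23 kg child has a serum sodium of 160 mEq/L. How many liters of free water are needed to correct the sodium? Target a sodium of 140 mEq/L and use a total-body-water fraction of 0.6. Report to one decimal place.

TBW = 0.6 · 23 = 13.8 L
Free water deficit = TBW · (Na/140 − 1)
= 13.8 · (160/140 − 1)
= 13.8 · 0.1429
= 1.97 L

2.0 L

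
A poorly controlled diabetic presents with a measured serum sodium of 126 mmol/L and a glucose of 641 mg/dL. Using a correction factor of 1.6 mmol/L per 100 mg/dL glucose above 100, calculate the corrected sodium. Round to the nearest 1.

Corrected Na = measured Na + 1.6 · (glucose − 100)/100
= 126 + 1.6 · (641 − 100)/100
= 126 + 8.7
= 134.7 mmol/L

135 mmol/L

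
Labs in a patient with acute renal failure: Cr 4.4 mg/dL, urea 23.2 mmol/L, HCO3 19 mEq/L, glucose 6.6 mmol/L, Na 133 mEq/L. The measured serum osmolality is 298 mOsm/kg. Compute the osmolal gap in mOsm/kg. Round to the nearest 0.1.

Calculated osmolality = 2·Na + glucose + urea
= 2·133 + 6.6 + 23.2
= 266 + 6.60 + 23.20
= 295.8 mOsm/kg ≈ 295.8 mOsm/kg
Osmolar gap = measured − calculated = 298 − 295.8 = 2.2 mOsm/kg

2.2 mOsm/kg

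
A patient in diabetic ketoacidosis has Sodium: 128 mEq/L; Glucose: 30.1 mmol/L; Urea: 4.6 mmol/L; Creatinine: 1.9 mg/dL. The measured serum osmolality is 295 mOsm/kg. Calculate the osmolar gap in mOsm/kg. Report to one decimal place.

4.3 mOsm/kg

Calculated osmolality = 2·Na + glucose + urea
= 2·128 + 30.1 + 4.6
= 256 + 30.10 + 4.60
= 290.7 mOsm/kg ≈ 290.7 mOsm/kg
Osmolar gap = measured − calculated = 295 − 290.7 = 4.3 mOsm/kg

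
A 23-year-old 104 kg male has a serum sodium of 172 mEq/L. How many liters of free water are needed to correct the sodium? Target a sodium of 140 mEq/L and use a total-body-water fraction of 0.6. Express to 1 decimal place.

14.3 L

TBW = 0.6 · 104 = 62.4 L
Free water deficit = TBW · (Na/140 − 1)
= 62.4 · (172/140 − 1)
= 62.4 · 0.2286
= 14.26 L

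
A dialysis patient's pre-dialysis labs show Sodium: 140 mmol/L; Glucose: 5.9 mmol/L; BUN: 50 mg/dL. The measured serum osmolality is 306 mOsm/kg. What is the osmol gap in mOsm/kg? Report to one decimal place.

Calculated osmolality = 2·Na + glucose + BUN/2.8
= 2·140 + 5.9 + 50/2.8
= 280 + 5.90 + 17.86
= 303.76 mOsm/kg ≈ 303.8 mOsm/kg
Osmolar gap = measured − calculated = 306 − 303.8 = 2.2 mOsm/kg

2.2 mOsm/kg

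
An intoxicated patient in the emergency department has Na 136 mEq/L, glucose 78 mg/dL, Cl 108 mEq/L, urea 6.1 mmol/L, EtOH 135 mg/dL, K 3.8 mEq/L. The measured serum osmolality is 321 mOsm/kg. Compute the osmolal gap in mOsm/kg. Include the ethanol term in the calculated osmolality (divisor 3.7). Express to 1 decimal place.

Calculated osmolality = 2·Na + glucose/18 + urea + ethanol/3.7
= 2·136 + 78/18 + 6.1 + 135/3.7
= 272 + 4.33 + 6.10 + 36.49
= 318.92 mOsm/kg ≈ 318.9 mOsm/kg
Osmolar gap = measured − calculated = 321 − 318.9 = 2.1 mOsm/kg

2.1 mOsm/kg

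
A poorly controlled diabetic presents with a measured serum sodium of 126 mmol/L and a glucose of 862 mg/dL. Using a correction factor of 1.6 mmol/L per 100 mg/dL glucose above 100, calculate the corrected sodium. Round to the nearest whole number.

138 mmol/L

Corrected Na = measured Na + 1.6 · (glucose − 100)/100
= 126 + 1.6 · (862 − 100)/100
= 126 + 12.2
= 138.2 mmol/L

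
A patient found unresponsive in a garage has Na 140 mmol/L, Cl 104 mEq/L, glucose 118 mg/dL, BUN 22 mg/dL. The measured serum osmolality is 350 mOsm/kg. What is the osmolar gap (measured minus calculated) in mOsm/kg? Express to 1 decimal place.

55.6 mOsm/kg

Calculated osmolality = 2·Na + glucose/18 + BUN/2.8
= 2·140 + 118/18 + 22/2.8
= 280 + 6.56 + 7.86
= 294.42 mOsm/kg ≈ 294.4 mOsm/kg
Osmolar gap = measured − calculated = 350 − 294.4 = 55.6 mOsm/kg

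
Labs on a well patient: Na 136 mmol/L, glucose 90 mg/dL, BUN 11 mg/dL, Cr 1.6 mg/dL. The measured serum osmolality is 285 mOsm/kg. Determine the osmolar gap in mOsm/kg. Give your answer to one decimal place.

Calculated osmolality = 2·Na + glucose/18 + BUN/2.8
= 2·136 + 90/18 + 11/2.8
= 272 + 5 + 3.93
= 280.93 mOsm/kg ≈ 280.9 mOsm/kg
Osmolar gap = measured − calculated = 285 − 280.9 = 4.1 mOsm/kg

4.1 mOsm/kg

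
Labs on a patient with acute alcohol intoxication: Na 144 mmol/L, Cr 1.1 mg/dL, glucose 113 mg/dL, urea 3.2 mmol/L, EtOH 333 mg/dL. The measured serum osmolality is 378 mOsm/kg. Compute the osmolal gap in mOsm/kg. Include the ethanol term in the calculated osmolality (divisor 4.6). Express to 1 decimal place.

Calculated osmolality = 2·Na + glucose/18 + urea + ethanol/4.6
= 2·144 + 113/18 + 3.2 + 333/4.6
= 288 + 6.28 + 3.20 + 72.39
= 369.87 mOsm/kg ≈ 369.9 mOsm/kg
Osmolar gap = measured − calculated = 378 − 369.9 = 8.1 mOsm/kg

8.1 mOsm/kg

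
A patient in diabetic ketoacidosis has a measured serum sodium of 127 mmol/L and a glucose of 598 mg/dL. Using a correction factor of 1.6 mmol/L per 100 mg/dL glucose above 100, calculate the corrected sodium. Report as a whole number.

Corrected Na = measured Na + 1.6 · (glucose − 100)/100
= 127 + 1.6 · (598 − 100)/100
= 127 + 8
= 135 mmol/L

135 mmol/L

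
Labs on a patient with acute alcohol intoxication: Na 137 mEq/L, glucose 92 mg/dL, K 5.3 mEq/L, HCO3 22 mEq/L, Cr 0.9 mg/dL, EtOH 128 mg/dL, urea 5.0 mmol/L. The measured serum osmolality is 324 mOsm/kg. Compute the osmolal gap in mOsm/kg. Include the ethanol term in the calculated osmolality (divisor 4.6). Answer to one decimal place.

12.1 mOsm/kg

Calculated osmolality = 2·Na + glucose/18 + urea + ethanol/4.6
= 2·137 + 92/18 + 5 + 128/4.6
= 274 + 5.11 + 5 + 27.83
= 311.94 mOsm/kg ≈ 311.9 mOsm/kg
Osmolar gap = measured − calculated = 324 − 311.9 = 12.1 mOsm/kg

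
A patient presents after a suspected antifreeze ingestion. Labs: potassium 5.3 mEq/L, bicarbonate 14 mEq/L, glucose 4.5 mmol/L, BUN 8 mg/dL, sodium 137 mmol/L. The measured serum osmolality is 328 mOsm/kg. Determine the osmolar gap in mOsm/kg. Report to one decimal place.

Calculated osmolality = 2·Na + glucose + BUN/2.8
= 2·137 + 4.5 + 8/2.8
= 274 + 4.50 + 2.86
= 281.36 mOsm/kg ≈ 281.4 mOsm/kg
Osmolar gap = measured − calculated = 328 − 281.4 = 46.6 mOsm/kg

46.6 mOsm/kg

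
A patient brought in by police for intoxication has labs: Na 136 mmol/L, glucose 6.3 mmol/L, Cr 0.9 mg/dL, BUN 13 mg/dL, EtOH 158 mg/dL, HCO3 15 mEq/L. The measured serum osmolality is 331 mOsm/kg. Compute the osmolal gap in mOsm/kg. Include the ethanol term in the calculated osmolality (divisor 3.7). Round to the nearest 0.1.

Calculated osmolality = 2·Na + glucose + BUN/2.8 + ethanol/3.7
= 2·136 + 6.3 + 13/2.8 + 158/3.7
= 272 + 6.30 + 4.64 + 42.70
= 325.64 mOsm/kg ≈ 325.6 mOsm/kg
Osmolar gap = measured − calculated = 331 − 325.6 = 5.4 mOsm/kg

5.4 mOsm/kg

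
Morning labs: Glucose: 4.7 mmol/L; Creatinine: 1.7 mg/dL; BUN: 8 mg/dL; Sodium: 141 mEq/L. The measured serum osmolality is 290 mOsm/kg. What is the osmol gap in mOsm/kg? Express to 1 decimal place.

0.4 mOsm/kg

Calculated osmolality = 2·Na + glucose + BUN/2.8
= 2·141 + 4.7 + 8/2.8
= 282 + 4.70 + 2.86
= 289.56 mOsm/kg ≈ 289.6 mOsm/kg
Osmolar gap = measured − calculated = 290 − 289.6 = 0.4 mOsm/kg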